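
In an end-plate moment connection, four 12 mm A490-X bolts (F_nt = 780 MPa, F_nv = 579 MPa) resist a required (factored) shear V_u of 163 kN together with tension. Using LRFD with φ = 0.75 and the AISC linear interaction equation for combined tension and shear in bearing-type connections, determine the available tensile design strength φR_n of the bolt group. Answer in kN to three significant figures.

A_b = π·12²/4 = 113.1 mm²; f_rv = 163 × 1000 / (4 × 113.1) = 360.3 MPa.
F'_nt = 1.3 F_nt − (F_nt / φF_nv) f_rv = 1.3·780 − (780/(0.75·579))·360.3 = 366.8 MPa, capped at F_nt → F'_nt = 366.8 MPa.
R_n = F'_nt · A_b · n = 366.8 × 113.1 × 4 / 1000 = 165.9 kN.
Design strength φR_n = 0.75 × 165.9 = 124 kN.

124 kN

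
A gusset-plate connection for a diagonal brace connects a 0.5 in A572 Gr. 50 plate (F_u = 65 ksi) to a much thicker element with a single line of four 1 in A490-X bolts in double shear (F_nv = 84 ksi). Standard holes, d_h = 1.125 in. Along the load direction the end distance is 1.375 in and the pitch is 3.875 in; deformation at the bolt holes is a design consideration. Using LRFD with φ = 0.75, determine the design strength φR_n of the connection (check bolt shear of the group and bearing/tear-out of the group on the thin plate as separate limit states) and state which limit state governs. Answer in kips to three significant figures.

199 kips (bearing governs)

Bolt shear: A_b = π·1²/4 = 0.7854 in²; R_n = 84 × 0.7854 × 4 × 2 = 527.8 kips → 0.75 × 527.8 = 396 kips.
Bearing (1.2 l_c t F_u ≤ 2.4 d t F_u): upper limit = 2.4·1·0.5·65 = 78 kips.
  Edge l_c = 1.375 − 1.125/2 = 0.8125 → r_n = 31.69 kips; interior l_c = 3.875 − 1.125 = 2.75 → r_n = 78 kips.
  R_n,bearing = 1·31.69 + 3·78 = 265.7 kips → 0.75 × 265.7 = 199 kips.
Bearing governs: 199 kips.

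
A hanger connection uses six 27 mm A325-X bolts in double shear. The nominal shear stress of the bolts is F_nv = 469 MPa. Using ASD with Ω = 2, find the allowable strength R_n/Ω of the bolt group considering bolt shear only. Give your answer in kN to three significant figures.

A_b = π × 27² / 4 = 572.6 mm².
R_n = F_nv · A_b · n · n_s = 469 × 572.6 × 6 × 2 / 1000 = 3222 kN.
Allowable strength R_n/Ω = 3222 / 2 = 1610 kN.

1610 kN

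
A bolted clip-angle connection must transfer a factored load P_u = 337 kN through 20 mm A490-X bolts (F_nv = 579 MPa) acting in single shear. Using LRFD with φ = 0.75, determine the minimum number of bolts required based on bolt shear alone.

3 bolts

A_b = π·20²/4 = 314.2 mm².
Per-bolt design strength φR_n = 0.75 × 579 × 314.2 × 1 / 1000 = 136.4 kN.
n ≥ 337 / 136.4 = 2.47 → use 3 bolts.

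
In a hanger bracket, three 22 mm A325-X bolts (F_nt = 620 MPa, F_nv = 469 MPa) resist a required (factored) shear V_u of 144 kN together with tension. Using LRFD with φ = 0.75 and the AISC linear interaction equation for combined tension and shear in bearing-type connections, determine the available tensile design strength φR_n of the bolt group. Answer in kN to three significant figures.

A_b = π·22²/4 = 380.1 mm²; f_rv = 144 × 1000 / (3 × 380.1) = 126.3 MPa.
F'_nt = 1.3 F_nt − (F_nt / φF_nv) f_rv = 1.3·620 − (620/(0.75·469))·126.3 = 583.4 MPa, capped at F_nt → F'_nt = 583.4 MPa.
R_n = F'_nt · A_b · n = 583.4 × 380.1 × 3 / 1000 = 665.3 kN.
Design strength φR_n = 0.75 × 665.3 = 499 kN.

499 kN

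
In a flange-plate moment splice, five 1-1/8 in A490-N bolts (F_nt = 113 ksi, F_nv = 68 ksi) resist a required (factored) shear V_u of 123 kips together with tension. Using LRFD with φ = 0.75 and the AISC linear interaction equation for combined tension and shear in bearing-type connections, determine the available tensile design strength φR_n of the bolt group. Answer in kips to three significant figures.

A_b = π·1.125²/4 = 0.994 in²; f_rv = 123 / (5 × 0.994) = 24.75 ksi.
F'_nt = 1.3 F_nt − (F_nt / φF_nv) f_rv = 1.3·113 − (113/(0.75·68))·24.75 = 92.07 ksi, capped at F_nt → F'_nt = 92.07 ksi.
R_n = F'_nt · A_b · n = 92.07 × 0.994 × 5 = 457.6 kips.
Design strength φR_n = 0.75 × 457.6 = 343 kips.

343 kips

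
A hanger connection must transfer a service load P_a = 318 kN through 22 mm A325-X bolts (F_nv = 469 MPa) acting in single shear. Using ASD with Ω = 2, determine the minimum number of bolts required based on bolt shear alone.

4 bolts

A_b = π·22²/4 = 380.1 mm².
Per-bolt allowable strength R_n/Ω = 469 × 380.1 × 1 / 1000 / 2 = 89.14 kN.
n ≥ 318 / 89.14 = 3.567 → use 4 bolts.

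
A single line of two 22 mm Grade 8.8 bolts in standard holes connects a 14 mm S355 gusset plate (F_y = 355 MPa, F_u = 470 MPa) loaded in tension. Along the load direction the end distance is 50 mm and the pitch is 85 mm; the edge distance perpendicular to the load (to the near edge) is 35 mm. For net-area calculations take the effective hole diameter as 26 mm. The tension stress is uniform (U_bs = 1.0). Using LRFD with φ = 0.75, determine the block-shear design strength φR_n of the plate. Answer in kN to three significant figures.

393 kN

Shear plane L_v = 50 + 1·85 = 135 mm; A_gv = 135 × 14 = 1890 mm².
A_nv = (135 − 1.5·26) × 14 = 1344 mm².
A_nt = (35 − 0.5·26) × 14 = 308 mm².
0.6 F_u A_nv = 379 kN; 0.6 F_y A_gv = 402.6 kN → shear rupture governs the shear term.
R_n = 379 + 1.0 × 470 × 308 / 1000 = 523.8 kN.
Design strength φR_n = 0.75 × 523.8 = 393 kN.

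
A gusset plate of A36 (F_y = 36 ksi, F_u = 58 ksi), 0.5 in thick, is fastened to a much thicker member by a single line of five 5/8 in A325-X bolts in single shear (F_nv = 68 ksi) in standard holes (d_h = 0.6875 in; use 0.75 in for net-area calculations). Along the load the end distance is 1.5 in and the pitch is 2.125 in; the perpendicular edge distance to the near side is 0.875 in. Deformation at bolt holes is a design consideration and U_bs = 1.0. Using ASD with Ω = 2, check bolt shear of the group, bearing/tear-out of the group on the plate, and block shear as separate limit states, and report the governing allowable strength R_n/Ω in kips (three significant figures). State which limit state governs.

52.2 kips (bolt shear governs)

Bolt shear: A_b = π·0.625²/4 = 0.3068 in²; R_n = 68 × 0.3068 × 5 × 1 = 104.3 kips → 104.3 / 2 = 52.2 kips.
Bearing: edge l_c = 1.156, r_n = 40.24 kips; interior l_c = 1.438, r_n = 43.5 kips; R_n = 40.24 + 4·43.5 = 214.2 kips → 107 kips.
Block shear: A_gv = 5, A_nv = 3.312, A_nt = 0.25 in²; R_n = min(0.6F_uA_nv, 0.6F_yA_gv) + U_bs·F_u·A_nt = 122.5 kips → 61.2 kips.
Bolt shear governs: 52.2 kips.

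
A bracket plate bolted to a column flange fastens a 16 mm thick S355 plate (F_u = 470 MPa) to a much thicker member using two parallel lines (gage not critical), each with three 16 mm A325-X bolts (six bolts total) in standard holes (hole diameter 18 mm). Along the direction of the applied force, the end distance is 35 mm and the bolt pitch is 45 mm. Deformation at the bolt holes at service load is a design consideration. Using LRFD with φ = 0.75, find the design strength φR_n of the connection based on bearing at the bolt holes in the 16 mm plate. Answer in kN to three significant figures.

Per bolt r_n = 1.2 l_c t F_u ≤ 2.4 d t F_u; upper limit = 2.4 × 16 × 16 × 470 / 1000 = 288.8 kN.
Edge bolt: l_c = 35 − 18/2 = 26 mm → 1.2 × 26 × 16 × 470 / 1000 = 234.6 → r_n = 234.6 kN.
Interior bolts: l_c = 45 − 18 = 27 mm → 1.2 × 27 × 16 × 470 / 1000 = 243.6 → r_n = 243.6 kN.
R_n = 2 × 234.6 + 4 × 243.6 = 1444 kN.
Design strength φR_n = 0.75 × 1444 = 1080 kN.

1080 kN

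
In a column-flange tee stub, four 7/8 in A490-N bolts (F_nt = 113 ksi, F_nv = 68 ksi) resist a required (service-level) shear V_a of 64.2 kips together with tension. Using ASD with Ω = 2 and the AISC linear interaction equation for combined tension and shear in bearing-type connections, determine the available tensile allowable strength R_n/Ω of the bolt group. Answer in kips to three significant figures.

70 kips

A_b = π·0.875²/4 = 0.6013 in²; f_rv = 64.2 / (4 × 0.6013) = 26.69 ksi.
F'_nt = 1.3 F_nt − (Ω F_nt / F_nv) f_rv = 1.3·113 − (2·113/68)·26.69 = 58.19 ksi, capped at F_nt → F'_nt = 58.19 ksi.
R_n = F'_nt · A_b · n = 58.19 × 0.6013 × 4 = 140 kips.
Allowable strength R_n/Ω = 140 / 2 = 70 kips.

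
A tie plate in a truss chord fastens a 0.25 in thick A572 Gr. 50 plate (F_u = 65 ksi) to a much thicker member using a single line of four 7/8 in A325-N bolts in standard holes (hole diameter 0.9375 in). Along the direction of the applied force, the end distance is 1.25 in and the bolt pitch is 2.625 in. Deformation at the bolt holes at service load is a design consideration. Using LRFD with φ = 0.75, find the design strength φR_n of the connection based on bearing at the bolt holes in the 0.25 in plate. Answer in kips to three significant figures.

85.5 kips

Per bolt r_n = 1.2 l_c t F_u ≤ 2.4 d t F_u; upper limit = 2.4 × 0.875 × 0.25 × 65 = 34.12 kips.
Edge bolt: l_c = 1.25 − 0.9375/2 = 0.7812 in → 1.2 × 0.7812 × 0.25 × 65 = 15.23 → r_n = 15.23 kips.
Interior bolts: l_c = 2.625 − 0.9375 = 1.688 in → 1.2 × 1.688 × 0.25 × 65 = 32.91 → r_n = 32.91 kips.
R_n = 1 × 15.23 + 3 × 32.91 = 114 kips.
Design strength φR_n = 0.75 × 114 = 85.5 kips.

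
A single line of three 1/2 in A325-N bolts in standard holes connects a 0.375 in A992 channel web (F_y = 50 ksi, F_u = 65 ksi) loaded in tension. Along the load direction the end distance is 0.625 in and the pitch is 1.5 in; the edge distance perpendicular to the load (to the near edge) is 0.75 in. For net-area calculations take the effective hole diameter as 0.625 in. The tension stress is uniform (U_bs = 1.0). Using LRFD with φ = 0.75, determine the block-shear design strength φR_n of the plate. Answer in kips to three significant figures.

30.6 kips

Shear plane L_v = 0.625 + 2·1.5 = 3.625 in; A_gv = 3.625 × 0.375 = 1.359 in².
A_nv = (3.625 − 2.5·0.625) × 0.375 = 0.7734 in².
A_nt = (0.75 − 0.5·0.625) × 0.375 = 0.1641 in².
0.6 F_u A_nv = 30.16 kips; 0.6 F_y A_gv = 40.78 kips → shear rupture governs the shear term.
R_n = 30.16 + 1.0 × 65 × 0.1641 = 40.83 kips.
Design strength φR_n = 0.75 × 40.83 = 30.6 kips.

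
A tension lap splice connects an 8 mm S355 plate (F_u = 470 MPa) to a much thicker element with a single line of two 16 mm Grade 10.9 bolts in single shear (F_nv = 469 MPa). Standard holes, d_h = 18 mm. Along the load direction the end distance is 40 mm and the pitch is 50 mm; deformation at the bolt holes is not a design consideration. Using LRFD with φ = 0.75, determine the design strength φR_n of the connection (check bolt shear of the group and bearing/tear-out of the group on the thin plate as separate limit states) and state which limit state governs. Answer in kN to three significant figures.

Bolt shear: A_b = π·16²/4 = 201.1 mm²; R_n = 469 × 201.1 × 2 × 1 / 1000 = 188.6 kN → 0.75 × 188.6 = 141 kN.
Bearing (1.5 l_c t F_u ≤ 3.0 d t F_u): upper limit = 3.0·16·8·470 / 1000 = 180.5 kN.
  Edge l_c = 40 − 18/2 = 31 → r_n = 174.8 kN; interior l_c = 50 − 18 = 32 → r_n = 180.5 kN.
  R_n,bearing = 1·174.8 + 1·180.5 = 355.3 kN → 0.75 × 355.3 = 266 kN.
Bolt shear governs: 141 kN.

141 kN (bolt shear governs)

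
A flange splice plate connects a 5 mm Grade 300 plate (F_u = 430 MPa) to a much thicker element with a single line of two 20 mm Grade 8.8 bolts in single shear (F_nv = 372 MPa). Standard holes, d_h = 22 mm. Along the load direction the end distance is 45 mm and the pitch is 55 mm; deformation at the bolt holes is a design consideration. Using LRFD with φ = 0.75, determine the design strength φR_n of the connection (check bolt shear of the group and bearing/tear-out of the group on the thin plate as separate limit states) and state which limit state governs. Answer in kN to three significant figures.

Bolt shear: A_b = π·20²/4 = 314.2 mm²; R_n = 372 × 314.2 × 2 × 1 / 1000 = 233.7 kN → 0.75 × 233.7 = 175 kN.
Bearing (1.2 l_c t F_u ≤ 2.4 d t F_u): upper limit = 2.4·20·5·430 / 1000 = 103.2 kN.
  Edge l_c = 45 − 22/2 = 34 → r_n = 87.72 kN; interior l_c = 55 − 22 = 33 → r_n = 85.14 kN.
  R_n,bearing = 1·87.72 + 1·85.14 = 172.9 kN → 0.75 × 172.9 = 130 kN.
Bearing governs: 130 kN.

130 kN (bearing governs)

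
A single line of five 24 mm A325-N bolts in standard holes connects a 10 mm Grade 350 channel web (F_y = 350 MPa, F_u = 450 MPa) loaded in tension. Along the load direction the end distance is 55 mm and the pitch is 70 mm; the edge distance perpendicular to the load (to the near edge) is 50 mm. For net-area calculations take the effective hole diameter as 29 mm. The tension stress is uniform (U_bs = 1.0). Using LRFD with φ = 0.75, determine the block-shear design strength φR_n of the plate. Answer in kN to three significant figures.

534 kN

Shear plane L_v = 55 + 4·70 = 335 mm; A_gv = 335 × 10 = 3350 mm².
A_nv = (335 − 4.5·29) × 10 = 2045 mm².
A_nt = (50 − 0.5·29) × 10 = 355 mm².
0.6 F_u A_nv = 552.1 kN; 0.6 F_y A_gv = 703.5 kN → shear rupture governs the shear term.
R_n = 552.1 + 1.0 × 450 × 355 / 1000 = 711.9 kN.
Design strength φR_n = 0.75 × 711.9 = 534 kN.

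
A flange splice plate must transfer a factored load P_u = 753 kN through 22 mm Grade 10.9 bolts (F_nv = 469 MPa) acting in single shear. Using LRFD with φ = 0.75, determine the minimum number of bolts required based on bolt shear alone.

6 bolts

A_b = π·22²/4 = 380.1 mm².
Per-bolt design strength φR_n = 0.75 × 469 × 380.1 × 1 / 1000 = 133.7 kN.
n ≥ 753 / 133.7 = 5.632 → use 6 bolts.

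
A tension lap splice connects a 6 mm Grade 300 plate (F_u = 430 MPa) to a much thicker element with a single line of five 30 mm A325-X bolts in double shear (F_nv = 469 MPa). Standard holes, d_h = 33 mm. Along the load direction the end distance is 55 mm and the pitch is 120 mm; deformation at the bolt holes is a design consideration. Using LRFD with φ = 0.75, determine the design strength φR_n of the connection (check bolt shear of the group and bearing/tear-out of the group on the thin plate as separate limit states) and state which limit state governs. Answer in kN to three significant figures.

647 kN (bearing governs)

Bolt shear: A_b = π·30²/4 = 706.9 mm²; R_n = 469 × 706.9 × 5 × 2 / 1000 = 3315 kN → 0.75 × 3315 = 2490 kN.
Bearing (1.2 l_c t F_u ≤ 2.4 d t F_u): upper limit = 2.4·30·6·430 / 1000 = 185.8 kN.
  Edge l_c = 55 − 33/2 = 38.5 → r_n = 119.2 kN; interior l_c = 120 − 33 = 87 → r_n = 185.8 kN.
  R_n,bearing = 1·119.2 + 4·185.8 = 862.2 kN → 0.75 × 862.2 = 647 kN.
Bearing governs: 647 kN.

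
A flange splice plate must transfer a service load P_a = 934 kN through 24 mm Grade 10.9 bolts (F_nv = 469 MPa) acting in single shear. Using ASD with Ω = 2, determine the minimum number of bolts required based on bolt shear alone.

A_b = π·24²/4 = 452.4 mm².
Per-bolt allowable strength R_n/Ω = 469 × 452.4 × 1 / 1000 / 2 = 106.1 kN.
n ≥ 934 / 106.1 = 8.804 → use 9 bolts.

9 bolts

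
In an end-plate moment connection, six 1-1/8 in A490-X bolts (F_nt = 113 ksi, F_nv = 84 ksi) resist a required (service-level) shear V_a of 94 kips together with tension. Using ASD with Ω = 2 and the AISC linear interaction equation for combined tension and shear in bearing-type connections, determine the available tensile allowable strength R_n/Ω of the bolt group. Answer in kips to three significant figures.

A_b = π·1.125²/4 = 0.994 in²; f_rv = 94 / (6 × 0.994) = 15.76 ksi.
F'_nt = 1.3 F_nt − (Ω F_nt / F_nv) f_rv = 1.3·113 − (2·113/84)·15.76 = 104.5 ksi, capped at F_nt → F'_nt = 104.5 ksi.
R_n = F'_nt · A_b · n = 104.5 × 0.994 × 6 = 623.2 kips.
Allowable strength R_n/Ω = 623.2 / 2 = 312 kips.

312 kips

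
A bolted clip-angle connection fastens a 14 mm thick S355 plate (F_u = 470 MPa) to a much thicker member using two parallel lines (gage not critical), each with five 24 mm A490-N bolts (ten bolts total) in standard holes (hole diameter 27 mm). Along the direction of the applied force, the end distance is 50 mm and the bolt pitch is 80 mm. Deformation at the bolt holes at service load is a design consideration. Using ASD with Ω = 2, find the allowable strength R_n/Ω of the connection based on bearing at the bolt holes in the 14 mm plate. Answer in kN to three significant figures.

1800 kN

Per bolt r_n = 1.2 l_c t F_u ≤ 2.4 d t F_u; upper limit = 2.4 × 24 × 14 × 470 / 1000 = 379 kN.
Edge bolt: l_c = 50 − 27/2 = 36.5 mm → 1.2 × 36.5 × 14 × 470 / 1000 = 288.2 → r_n = 288.2 kN.
Interior bolts: l_c = 80 − 27 = 53 mm → 1.2 × 53 × 14 × 470 / 1000 = 418.5 → r_n = 379 kN.
R_n = 2 × 288.2 + 8 × 379 = 3608 kN.
Allowable strength R_n/Ω = 3608 / 2 = 1800 kN.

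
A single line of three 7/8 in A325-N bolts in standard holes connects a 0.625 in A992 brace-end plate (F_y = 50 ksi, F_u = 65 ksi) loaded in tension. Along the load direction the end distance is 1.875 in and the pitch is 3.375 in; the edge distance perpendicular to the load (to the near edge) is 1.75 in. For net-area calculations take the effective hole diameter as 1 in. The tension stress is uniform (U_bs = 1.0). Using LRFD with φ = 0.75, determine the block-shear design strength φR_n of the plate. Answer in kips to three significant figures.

150 kips

Shear plane L_v = 1.875 + 2·3.375 = 8.625 in; A_gv = 8.625 × 0.625 = 5.391 in².
A_nv = (8.625 − 2.5·1) × 0.625 = 3.828 in².
A_nt = (1.75 − 0.5·1) × 0.625 = 0.7812 in².
0.6 F_u A_nv = 149.3 kips; 0.6 F_y A_gv = 161.7 kips → shear rupture governs the shear term.
R_n = 149.3 + 1.0 × 65 × 0.7812 = 200.1 kips.
Design strength φR_n = 0.75 × 200.1 = 150 kips.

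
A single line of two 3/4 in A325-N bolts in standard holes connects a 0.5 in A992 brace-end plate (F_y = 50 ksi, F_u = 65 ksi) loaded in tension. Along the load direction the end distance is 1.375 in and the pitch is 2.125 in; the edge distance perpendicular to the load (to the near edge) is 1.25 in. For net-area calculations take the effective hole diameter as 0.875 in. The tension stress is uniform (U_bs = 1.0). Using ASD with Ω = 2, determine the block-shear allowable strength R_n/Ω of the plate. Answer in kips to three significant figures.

34.5 kips

Shear plane L_v = 1.375 + 1·2.125 = 3.5 in; A_gv = 3.5 × 0.5 = 1.75 in².
A_nv = (3.5 − 1.5·0.875) × 0.5 = 1.094 in².
A_nt = (1.25 − 0.5·0.875) × 0.5 = 0.4062 in².
0.6 F_u A_nv = 42.66 kips; 0.6 F_y A_gv = 52.5 kips → shear rupture governs the shear term.
R_n = 42.66 + 1.0 × 65 × 0.4062 = 69.06 kips.
Allowable strength R_n/Ω = 69.06 / 2 = 34.5 kips.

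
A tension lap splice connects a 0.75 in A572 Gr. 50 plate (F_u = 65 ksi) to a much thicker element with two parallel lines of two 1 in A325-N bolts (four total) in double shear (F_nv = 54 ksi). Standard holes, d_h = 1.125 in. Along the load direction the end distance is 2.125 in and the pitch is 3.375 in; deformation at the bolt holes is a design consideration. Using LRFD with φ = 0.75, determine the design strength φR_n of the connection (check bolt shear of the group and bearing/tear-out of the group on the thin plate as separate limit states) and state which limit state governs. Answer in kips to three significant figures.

Bolt shear: A_b = π·1²/4 = 0.7854 in²; R_n = 54 × 0.7854 × 4 × 2 = 339.3 kips → 0.75 × 339.3 = 254 kips.
Bearing (1.2 l_c t F_u ≤ 2.4 d t F_u): upper limit = 2.4·1·0.75·65 = 117 kips.
  Edge l_c = 2.125 − 1.125/2 = 1.562 → r_n = 91.41 kips; interior l_c = 3.375 − 1.125 = 2.25 → r_n = 117 kips.
  R_n,bearing = 2·91.41 + 2·117 = 416.8 kips → 0.75 × 416.8 = 313 kips.
Bolt shear governs: 254 kips.

254 kips (bolt shear governs)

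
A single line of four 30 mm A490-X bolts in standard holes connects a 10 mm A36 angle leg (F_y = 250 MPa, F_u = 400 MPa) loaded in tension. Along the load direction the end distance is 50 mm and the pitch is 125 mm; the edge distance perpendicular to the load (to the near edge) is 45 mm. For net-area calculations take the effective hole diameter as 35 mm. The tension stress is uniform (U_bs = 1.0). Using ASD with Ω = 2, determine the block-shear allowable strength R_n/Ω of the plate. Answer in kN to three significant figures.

Shear plane L_v = 50 + 3·125 = 425 mm; A_gv = 425 × 10 = 4250 mm².
A_nv = (425 − 3.5·35) × 10 = 3025 mm².
A_nt = (45 − 0.5·35) × 10 = 275 mm².
0.6 F_u A_nv = 726 kN; 0.6 F_y A_gv = 637.5 kN → shear yielding governs the shear term.
R_n = 637.5 + 1.0 × 400 × 275 / 1000 = 747.5 kN.
Allowable strength R_n/Ω = 747.5 / 2 = 374 kN.

374 kN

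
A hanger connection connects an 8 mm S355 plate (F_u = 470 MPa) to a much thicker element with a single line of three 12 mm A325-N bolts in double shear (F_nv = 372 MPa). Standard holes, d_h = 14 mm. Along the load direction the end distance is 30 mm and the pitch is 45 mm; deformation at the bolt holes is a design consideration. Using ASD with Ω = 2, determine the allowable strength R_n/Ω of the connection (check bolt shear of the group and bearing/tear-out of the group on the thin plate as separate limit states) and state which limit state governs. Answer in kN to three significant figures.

Bolt shear: A_b = π·12²/4 = 113.1 mm²; R_n = 372 × 113.1 × 3 × 2 / 1000 = 252.4 kN → 252.4 / 2 = 126 kN.
Bearing (1.2 l_c t F_u ≤ 2.4 d t F_u): upper limit = 2.4·12·8·470 / 1000 = 108.3 kN.
  Edge l_c = 30 − 14/2 = 23 → r_n = 103.8 kN; interior l_c = 45 − 14 = 31 → r_n = 108.3 kN.
  R_n,bearing = 1·103.8 + 2·108.3 = 320.4 kN → 320.4 / 2 = 160 kN.
Bolt shear governs: 126 kN.

126 kN (bolt shear governs)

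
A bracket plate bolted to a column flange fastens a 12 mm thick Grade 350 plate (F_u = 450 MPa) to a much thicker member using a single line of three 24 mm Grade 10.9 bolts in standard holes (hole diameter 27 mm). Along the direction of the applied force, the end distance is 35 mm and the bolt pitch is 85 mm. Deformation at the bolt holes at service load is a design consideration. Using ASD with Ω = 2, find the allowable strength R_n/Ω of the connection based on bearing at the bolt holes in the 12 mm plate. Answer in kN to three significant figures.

Per bolt r_n = 1.2 l_c t F_u ≤ 2.4 d t F_u; upper limit = 2.4 × 24 × 12 × 450 / 1000 = 311 kN.
Edge bolt: l_c = 35 − 27/2 = 21.5 mm → 1.2 × 21.5 × 12 × 450 / 1000 = 139.3 → r_n = 139.3 kN.
Interior bolts: l_c = 85 − 27 = 58 mm → 1.2 × 58 × 12 × 450 / 1000 = 375.8 → r_n = 311 kN.
R_n = 1 × 139.3 + 2 × 311 = 761.4 kN.
Allowable strength R_n/Ω = 761.4 / 2 = 381 kN.

381 kN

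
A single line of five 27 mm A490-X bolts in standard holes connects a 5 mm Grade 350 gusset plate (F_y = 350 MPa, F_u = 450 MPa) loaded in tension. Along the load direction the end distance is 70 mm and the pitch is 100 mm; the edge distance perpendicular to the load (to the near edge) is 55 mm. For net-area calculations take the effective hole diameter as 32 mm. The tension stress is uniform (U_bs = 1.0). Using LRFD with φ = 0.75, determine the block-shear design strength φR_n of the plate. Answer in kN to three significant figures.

Shear plane L_v = 70 + 4·100 = 470 mm; A_gv = 470 × 5 = 2350 mm².
A_nv = (470 − 4.5·32) × 5 = 1630 mm².
A_nt = (55 − 0.5·32) × 5 = 195 mm².
0.6 F_u A_nv = 440.1 kN; 0.6 F_y A_gv = 493.5 kN → shear rupture governs the shear term.
R_n = 440.1 + 1.0 × 450 × 195 / 1000 = 527.9 kN.
Design strength φR_n = 0.75 × 527.9 = 396 kN.

396 kN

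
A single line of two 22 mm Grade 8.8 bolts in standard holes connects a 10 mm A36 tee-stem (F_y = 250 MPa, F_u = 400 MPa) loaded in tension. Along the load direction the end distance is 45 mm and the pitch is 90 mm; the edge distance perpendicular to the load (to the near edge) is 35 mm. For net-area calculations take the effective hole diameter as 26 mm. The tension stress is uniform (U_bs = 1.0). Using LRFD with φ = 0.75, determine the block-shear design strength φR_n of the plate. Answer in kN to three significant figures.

218 kN

Shear plane L_v = 45 + 1·90 = 135 mm; A_gv = 135 × 10 = 1350 mm².
A_nv = (135 − 1.5·26) × 10 = 960 mm².
A_nt = (35 − 0.5·26) × 10 = 220 mm².
0.6 F_u A_nv = 230.4 kN; 0.6 F_y A_gv = 202.5 kN → shear yielding governs the shear term.
R_n = 202.5 + 1.0 × 400 × 220 / 1000 = 290.5 kN.
Design strength φR_n = 0.75 × 290.5 = 218 kN.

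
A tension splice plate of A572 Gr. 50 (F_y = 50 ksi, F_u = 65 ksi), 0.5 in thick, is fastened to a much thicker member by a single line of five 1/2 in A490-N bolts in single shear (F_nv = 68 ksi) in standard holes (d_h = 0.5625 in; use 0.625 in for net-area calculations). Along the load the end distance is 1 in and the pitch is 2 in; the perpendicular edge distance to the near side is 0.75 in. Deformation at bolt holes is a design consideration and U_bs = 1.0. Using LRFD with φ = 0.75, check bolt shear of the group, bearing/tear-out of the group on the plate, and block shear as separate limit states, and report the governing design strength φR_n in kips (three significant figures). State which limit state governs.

Bolt shear: A_b = π·0.5²/4 = 0.1963 in²; R_n = 68 × 0.1963 × 5 × 1 = 66.76 kips → 0.75 × 66.76 = 50.1 kips.
Bearing: edge l_c = 0.7188, r_n = 28.03 kips; interior l_c = 1.438, r_n = 39 kips; R_n = 28.03 + 4·39 = 184 kips → 138 kips.
Block shear: A_gv = 4.5, A_nv = 3.094, A_nt = 0.2188 in²; R_n = min(0.6F_uA_nv, 0.6F_yA_gv) + U_bs·F_u·A_nt = 134.9 kips → 101 kips.
Bolt shear governs: 50.1 kips.

50.1 kips (bolt shear governs)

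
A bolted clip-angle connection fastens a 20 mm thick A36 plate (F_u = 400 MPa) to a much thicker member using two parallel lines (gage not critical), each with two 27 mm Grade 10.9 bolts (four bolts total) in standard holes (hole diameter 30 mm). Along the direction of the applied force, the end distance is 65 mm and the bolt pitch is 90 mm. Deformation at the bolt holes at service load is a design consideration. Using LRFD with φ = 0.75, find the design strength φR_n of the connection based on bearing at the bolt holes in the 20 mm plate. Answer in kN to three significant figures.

1500 kN

Per bolt r_n = 1.2 l_c t F_u ≤ 2.4 d t F_u; upper limit = 2.4 × 27 × 20 × 400 / 1000 = 518.4 kN.
Edge bolt: l_c = 65 − 30/2 = 50 mm → 1.2 × 50 × 20 × 400 / 1000 = 480 → r_n = 480 kN.
Interior bolts: l_c = 90 − 30 = 60 mm → 1.2 × 60 × 20 × 400 / 1000 = 576 → r_n = 518.4 kN.
R_n = 2 × 480 + 2 × 518.4 = 1997 kN.
Design strength φR_n = 0.75 × 1997 = 1500 kN.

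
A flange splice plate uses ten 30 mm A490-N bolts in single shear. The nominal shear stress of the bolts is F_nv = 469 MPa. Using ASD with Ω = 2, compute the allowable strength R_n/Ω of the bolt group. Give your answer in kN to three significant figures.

1660 kN

A_b = π × 30² / 4 = 706.9 mm².
R_n = F_nv · A_b · n · n_s = 469 × 706.9 × 10 × 1 / 1000 = 3315 kN.
Allowable strength R_n/Ω = 3315 / 2 = 1660 kN.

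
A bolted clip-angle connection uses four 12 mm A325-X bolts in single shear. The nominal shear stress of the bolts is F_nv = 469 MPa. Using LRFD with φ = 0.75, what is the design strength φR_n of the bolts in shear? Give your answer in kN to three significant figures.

A_b = π × 12² / 4 = 113.1 mm².
R_n = F_nv · A_b · n · n_s = 469 × 113.1 × 4 × 1 / 1000 = 212.2 kN.
Design strength φR_n = 0.75 × 212.2 = 159 kN.

159 kN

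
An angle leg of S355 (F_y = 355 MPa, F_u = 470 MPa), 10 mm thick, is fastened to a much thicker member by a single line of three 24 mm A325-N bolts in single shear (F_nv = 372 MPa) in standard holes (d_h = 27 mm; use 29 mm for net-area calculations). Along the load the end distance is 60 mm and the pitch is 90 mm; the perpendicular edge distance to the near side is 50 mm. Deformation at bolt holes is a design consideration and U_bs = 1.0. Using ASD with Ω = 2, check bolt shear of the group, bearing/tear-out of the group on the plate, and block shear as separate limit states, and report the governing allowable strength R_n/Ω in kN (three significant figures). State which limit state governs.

Bolt shear: A_b = π·24²/4 = 452.4 mm²; R_n = 372 × 452.4 × 3 × 1 / 1000 = 504.9 kN → 504.9 / 2 = 252 kN.
Bearing: edge l_c = 46.5, r_n = 262.3 kN; interior l_c = 63, r_n = 270.7 kN; R_n = 262.3 + 2·270.7 = 803.7 kN → 402 kN.
Block shear: A_gv = 2400, A_nv = 1675, A_nt = 355 mm²; R_n = min(0.6F_uA_nv, 0.6F_yA_gv) + U_bs·F_u·A_nt = 639.2 kN → 320 kN.
Bolt shear governs: 252 kN.

252 kN (bolt shear governs)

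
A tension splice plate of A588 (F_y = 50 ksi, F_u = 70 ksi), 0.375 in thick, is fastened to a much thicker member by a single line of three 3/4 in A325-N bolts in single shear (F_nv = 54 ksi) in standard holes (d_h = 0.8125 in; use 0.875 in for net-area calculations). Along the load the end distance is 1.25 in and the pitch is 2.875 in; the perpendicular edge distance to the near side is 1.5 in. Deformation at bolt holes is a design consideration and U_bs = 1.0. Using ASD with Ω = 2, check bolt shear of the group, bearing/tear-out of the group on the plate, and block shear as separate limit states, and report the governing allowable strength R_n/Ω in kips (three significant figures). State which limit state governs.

Bolt shear: A_b = π·0.75²/4 = 0.4418 in²; R_n = 54 × 0.4418 × 3 × 1 = 71.57 kips → 71.57 / 2 = 35.8 kips.
Bearing: edge l_c = 0.8438, r_n = 26.58 kips; interior l_c = 2.062, r_n = 47.25 kips; R_n = 26.58 + 2·47.25 = 121.1 kips → 60.5 kips.
Block shear: A_gv = 2.625, A_nv = 1.805, A_nt = 0.3984 in²; R_n = min(0.6F_uA_nv, 0.6F_yA_gv) + U_bs·F_u·A_nt = 103.7 kips → 51.8 kips.
Bolt shear governs: 35.8 kips.

35.8 kips (bolt shear governs)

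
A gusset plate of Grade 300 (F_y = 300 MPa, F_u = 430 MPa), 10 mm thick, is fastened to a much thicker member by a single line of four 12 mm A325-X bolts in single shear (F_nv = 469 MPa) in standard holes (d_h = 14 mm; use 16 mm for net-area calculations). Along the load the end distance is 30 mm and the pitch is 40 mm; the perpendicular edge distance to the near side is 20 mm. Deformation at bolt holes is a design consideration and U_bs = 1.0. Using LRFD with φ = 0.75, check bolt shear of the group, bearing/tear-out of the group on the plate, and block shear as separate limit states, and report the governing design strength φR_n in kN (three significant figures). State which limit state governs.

Bolt shear: A_b = π·12²/4 = 113.1 mm²; R_n = 469 × 113.1 × 4 × 1 / 1000 = 212.2 kN → 0.75 × 212.2 = 159 kN.
Bearing: edge l_c = 23, r_n = 118.7 kN; interior l_c = 26, r_n = 123.8 kN; R_n = 118.7 + 3·123.8 = 490.2 kN → 368 kN.
Block shear: A_gv = 1500, A_nv = 940, A_nt = 120 mm²; R_n = min(0.6F_uA_nv, 0.6F_yA_gv) + U_bs·F_u·A_nt = 294.1 kN → 221 kN.
Bolt shear governs: 159 kN.

159 kN (bolt shear governs)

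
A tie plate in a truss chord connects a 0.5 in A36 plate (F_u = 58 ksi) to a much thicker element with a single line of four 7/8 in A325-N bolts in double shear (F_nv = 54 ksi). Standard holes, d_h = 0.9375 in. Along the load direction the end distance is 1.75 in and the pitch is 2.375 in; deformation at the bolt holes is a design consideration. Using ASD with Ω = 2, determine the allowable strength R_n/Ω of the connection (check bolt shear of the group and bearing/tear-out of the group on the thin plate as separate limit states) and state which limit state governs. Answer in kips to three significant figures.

Bolt shear: A_b = π·0.875²/4 = 0.6013 in²; R_n = 54 × 0.6013 × 4 × 2 = 259.8 kips → 259.8 / 2 = 130 kips.
Bearing (1.2 l_c t F_u ≤ 2.4 d t F_u): upper limit = 2.4·0.875·0.5·58 = 60.9 kips.
  Edge l_c = 1.75 − 0.9375/2 = 1.281 → r_n = 44.59 kips; interior l_c = 2.375 − 0.9375 = 1.438 → r_n = 50.02 kips.
  R_n,bearing = 1·44.59 + 3·50.02 = 194.7 kips → 194.7 / 2 = 97.3 kips.
Bearing governs: 97.3 kips.

97.3 kips (bearing governs)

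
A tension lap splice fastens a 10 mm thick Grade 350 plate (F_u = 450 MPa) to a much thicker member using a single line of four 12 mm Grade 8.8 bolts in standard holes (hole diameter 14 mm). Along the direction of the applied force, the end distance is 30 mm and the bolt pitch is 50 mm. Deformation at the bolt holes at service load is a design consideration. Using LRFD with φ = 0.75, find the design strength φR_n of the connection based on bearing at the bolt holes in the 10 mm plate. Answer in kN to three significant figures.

Per bolt r_n = 1.2 l_c t F_u ≤ 2.4 d t F_u; upper limit = 2.4 × 12 × 10 × 450 / 1000 = 129.6 kN.
Edge bolt: l_c = 30 − 14/2 = 23 mm → 1.2 × 23 × 10 × 450 / 1000 = 124.2 → r_n = 124.2 kN.
Interior bolts: l_c = 50 − 14 = 36 mm → 1.2 × 36 × 10 × 450 / 1000 = 194.4 → r_n = 129.6 kN.
R_n = 1 × 124.2 + 3 × 129.6 = 513 kN.
Design strength φR_n = 0.75 × 513 = 385 kN.

385 kN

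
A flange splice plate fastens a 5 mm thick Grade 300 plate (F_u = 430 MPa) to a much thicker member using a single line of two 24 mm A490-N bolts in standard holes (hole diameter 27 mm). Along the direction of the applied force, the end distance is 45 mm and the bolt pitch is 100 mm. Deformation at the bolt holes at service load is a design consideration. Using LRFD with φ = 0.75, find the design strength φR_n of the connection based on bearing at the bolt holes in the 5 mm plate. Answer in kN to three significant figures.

154 kN

Per bolt r_n = 1.2 l_c t F_u ≤ 2.4 d t F_u; upper limit = 2.4 × 24 × 5 × 430 / 1000 = 123.8 kN.
Edge bolt: l_c = 45 − 27/2 = 31.5 mm → 1.2 × 31.5 × 5 × 430 / 1000 = 81.27 → r_n = 81.27 kN.
Interior bolts: l_c = 100 − 27 = 73 mm → 1.2 × 73 × 5 × 430 / 1000 = 188.3 → r_n = 123.8 kN.
R_n = 1 × 81.27 + 1 × 123.8 = 205.1 kN.
Design strength φR_n = 0.75 × 205.1 = 154 kN.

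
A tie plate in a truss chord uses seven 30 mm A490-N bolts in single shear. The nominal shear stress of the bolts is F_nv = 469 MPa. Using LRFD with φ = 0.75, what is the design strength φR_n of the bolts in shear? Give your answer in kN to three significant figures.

1740 kN

A_b = π × 30² / 4 = 706.9 mm².
R_n = F_nv · A_b · n · n_s = 469 × 706.9 × 7 × 1 / 1000 = 2321 kN.
Design strength φR_n = 0.75 × 2321 = 1740 kN.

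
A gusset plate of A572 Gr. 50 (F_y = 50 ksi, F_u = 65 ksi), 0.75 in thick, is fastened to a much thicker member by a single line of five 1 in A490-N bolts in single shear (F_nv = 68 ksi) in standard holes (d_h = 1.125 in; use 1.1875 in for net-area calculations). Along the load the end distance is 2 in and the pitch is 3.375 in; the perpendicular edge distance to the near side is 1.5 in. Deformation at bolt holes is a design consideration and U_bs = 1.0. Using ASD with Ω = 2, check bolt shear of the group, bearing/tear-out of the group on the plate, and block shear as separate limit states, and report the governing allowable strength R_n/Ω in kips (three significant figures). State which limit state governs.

Bolt shear: A_b = π·1²/4 = 0.7854 in²; R_n = 68 × 0.7854 × 5 × 1 = 267 kips → 267 / 2 = 134 kips.
Bearing: edge l_c = 1.438, r_n = 84.09 kips; interior l_c = 2.25, r_n = 117 kips; R_n = 84.09 + 4·117 = 552.1 kips → 276 kips.
Block shear: A_gv = 11.62, A_nv = 7.617, A_nt = 0.6797 in²; R_n = min(0.6F_uA_nv, 0.6F_yA_gv) + U_bs·F_u·A_nt = 341.2 kips → 171 kips.
Bolt shear governs: 134 kips.

134 kips (bolt shear governs)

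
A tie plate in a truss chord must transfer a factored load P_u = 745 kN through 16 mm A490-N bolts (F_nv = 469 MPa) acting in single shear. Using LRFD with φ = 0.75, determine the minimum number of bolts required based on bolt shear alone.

11 bolts

A_b = π·16²/4 = 201.1 mm².
Per-bolt design strength φR_n = 0.75 × 469 × 201.1 × 1 / 1000 = 70.72 kN.
n ≥ 745 / 70.72 = 10.53 → use 11 bolts.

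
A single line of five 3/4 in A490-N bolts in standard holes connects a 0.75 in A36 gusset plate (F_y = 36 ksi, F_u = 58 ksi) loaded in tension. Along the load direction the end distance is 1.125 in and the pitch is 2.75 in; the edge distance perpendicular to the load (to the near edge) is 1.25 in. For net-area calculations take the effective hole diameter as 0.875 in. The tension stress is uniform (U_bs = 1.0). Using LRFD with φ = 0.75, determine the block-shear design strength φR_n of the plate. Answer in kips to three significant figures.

Shear plane L_v = 1.125 + 4·2.75 = 12.12 in; A_gv = 12.12 × 0.75 = 9.094 in².
A_nv = (12.12 − 4.5·0.875) × 0.75 = 6.141 in².
A_nt = (1.25 − 0.5·0.875) × 0.75 = 0.6094 in².
0.6 F_u A_nv = 213.7 kips; 0.6 F_y A_gv = 196.4 kips → shear yielding governs the shear term.
R_n = 196.4 + 1.0 × 58 × 0.6094 = 231.8 kips.
Design strength φR_n = 0.75 × 231.8 = 174 kips.

174 kips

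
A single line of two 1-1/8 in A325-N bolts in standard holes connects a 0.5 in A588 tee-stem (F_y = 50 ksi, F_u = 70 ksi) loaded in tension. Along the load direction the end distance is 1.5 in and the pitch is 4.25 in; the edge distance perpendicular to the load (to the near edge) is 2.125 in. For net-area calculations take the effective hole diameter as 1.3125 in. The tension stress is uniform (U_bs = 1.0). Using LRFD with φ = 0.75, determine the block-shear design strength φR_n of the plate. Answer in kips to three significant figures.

Shear plane L_v = 1.5 + 1·4.25 = 5.75 in; A_gv = 5.75 × 0.5 = 2.875 in².
A_nv = (5.75 − 1.5·1.3125) × 0.5 = 1.891 in².
A_nt = (2.125 − 0.5·1.3125) × 0.5 = 0.7344 in².
0.6 F_u A_nv = 79.41 kips; 0.6 F_y A_gv = 86.25 kips → shear rupture governs the shear term.
R_n = 79.41 + 1.0 × 70 × 0.7344 = 130.8 kips.
Design strength φR_n = 0.75 × 130.8 = 98.1 kips.

98.1 kips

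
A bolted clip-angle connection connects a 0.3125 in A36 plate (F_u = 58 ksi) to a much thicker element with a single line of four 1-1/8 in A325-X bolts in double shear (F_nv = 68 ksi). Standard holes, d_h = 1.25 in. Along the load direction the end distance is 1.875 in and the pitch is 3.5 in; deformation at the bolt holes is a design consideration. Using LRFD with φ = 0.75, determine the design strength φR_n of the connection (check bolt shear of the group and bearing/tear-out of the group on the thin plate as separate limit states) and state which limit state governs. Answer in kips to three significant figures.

130 kips (bearing governs)

Bolt shear: A_b = π·1.125²/4 = 0.994 in²; R_n = 68 × 0.994 × 4 × 2 = 540.7 kips → 0.75 × 540.7 = 406 kips.
Bearing (1.2 l_c t F_u ≤ 2.4 d t F_u): upper limit = 2.4·1.125·0.3125·58 = 48.94 kips.
  Edge l_c = 1.875 − 1.25/2 = 1.25 → r_n = 27.19 kips; interior l_c = 3.5 − 1.25 = 2.25 → r_n = 48.94 kips.
  R_n,bearing = 1·27.19 + 3·48.94 = 174 kips → 0.75 × 174 = 130 kips.
Bearing governs: 130 kips.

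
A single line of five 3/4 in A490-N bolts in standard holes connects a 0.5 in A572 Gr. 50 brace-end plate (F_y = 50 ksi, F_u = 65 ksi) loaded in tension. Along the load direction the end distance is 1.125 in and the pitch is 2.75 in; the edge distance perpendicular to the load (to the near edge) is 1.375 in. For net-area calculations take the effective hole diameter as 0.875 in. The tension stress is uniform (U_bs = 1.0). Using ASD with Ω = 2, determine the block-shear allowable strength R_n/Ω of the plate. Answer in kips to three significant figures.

95.1 kips

Shear plane L_v = 1.125 + 4·2.75 = 12.12 in; A_gv = 12.12 × 0.5 = 6.062 in².
A_nv = (12.12 − 4.5·0.875) × 0.5 = 4.094 in².
A_nt = (1.375 − 0.5·0.875) × 0.5 = 0.4688 in².
0.6 F_u A_nv = 159.7 kips; 0.6 F_y A_gv = 181.9 kips → shear rupture governs the shear term.
R_n = 159.7 + 1.0 × 65 × 0.4688 = 190.1 kips.
Allowable strength R_n/Ω = 190.1 / 2 = 95.1 kips.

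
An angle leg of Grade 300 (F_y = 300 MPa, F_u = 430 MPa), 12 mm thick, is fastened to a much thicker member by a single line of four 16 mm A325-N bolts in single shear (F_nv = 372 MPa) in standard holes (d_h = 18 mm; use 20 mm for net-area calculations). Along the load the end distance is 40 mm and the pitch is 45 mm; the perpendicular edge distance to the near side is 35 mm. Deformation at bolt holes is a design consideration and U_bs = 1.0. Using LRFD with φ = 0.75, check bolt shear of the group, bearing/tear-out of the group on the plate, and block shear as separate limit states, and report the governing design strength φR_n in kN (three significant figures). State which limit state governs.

Bolt shear: A_b = π·16²/4 = 201.1 mm²; R_n = 372 × 201.1 × 4 × 1 / 1000 = 299.2 kN → 0.75 × 299.2 = 224 kN.
Bearing: edge l_c = 31, r_n = 192 kN; interior l_c = 27, r_n = 167.2 kN; R_n = 192 + 3·167.2 = 693.5 kN → 520 kN.
Block shear: A_gv = 2100, A_nv = 1260, A_nt = 300 mm²; R_n = min(0.6F_uA_nv, 0.6F_yA_gv) + U_bs·F_u·A_nt = 454.1 kN → 341 kN.
Bolt shear governs: 224 kN.

224 kN (bolt shear governs)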